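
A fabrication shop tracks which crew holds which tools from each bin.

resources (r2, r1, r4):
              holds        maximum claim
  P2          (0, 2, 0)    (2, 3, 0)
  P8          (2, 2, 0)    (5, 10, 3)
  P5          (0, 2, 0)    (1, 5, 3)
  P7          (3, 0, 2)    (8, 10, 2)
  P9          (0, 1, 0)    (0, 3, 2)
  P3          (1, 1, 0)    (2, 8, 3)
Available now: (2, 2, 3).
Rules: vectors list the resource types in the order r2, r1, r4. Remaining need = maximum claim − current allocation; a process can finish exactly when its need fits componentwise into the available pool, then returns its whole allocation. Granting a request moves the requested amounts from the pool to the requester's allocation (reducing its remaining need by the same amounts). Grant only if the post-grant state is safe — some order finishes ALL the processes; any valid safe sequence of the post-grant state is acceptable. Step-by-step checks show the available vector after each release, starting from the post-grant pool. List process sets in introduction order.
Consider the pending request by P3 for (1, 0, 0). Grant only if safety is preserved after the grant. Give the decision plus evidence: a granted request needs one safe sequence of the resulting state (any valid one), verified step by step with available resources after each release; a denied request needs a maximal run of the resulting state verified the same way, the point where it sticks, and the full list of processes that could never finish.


DENY: after the grant no complete ordering would exist.
Key observation: after P9, P5 the pool peaks at (1, 5, 3), and each blocked process is short somewhere: P2 on r2; P8 on r2, r1; P7 on r2, r1; P3 on r1.
After a pretend grant, a maximal execution: P9, P5 — then nothing else fits. Step-by-step check:
  pool = (1, 2, 3)
  run P9 (needs (0, 2, 2), free (1, 2, 3)); after release of (0, 1, 0) the pool is (1, 3, 3)
  run P5 (needs (1, 3, 3), free (1, 3, 3)); after release of (0, 2, 0) the pool is (1, 5, 3)
  P2 cannot run: need (2, 1, 0) vs free (1, 5, 3) (insufficient r2)
  P8 cannot run: need (3, 8, 3) vs free (1, 5, 3) (insufficient r2 and r1)
  P7 cannot run: need (5, 10, 0) vs free (1, 5, 3) (insufficient r2 and r1)
  P3 cannot run: need (0, 7, 3) vs free (1, 5, 3) (insufficient r1)
Post-grant, the permanently blocked set is P2, P8, P7 and P3.


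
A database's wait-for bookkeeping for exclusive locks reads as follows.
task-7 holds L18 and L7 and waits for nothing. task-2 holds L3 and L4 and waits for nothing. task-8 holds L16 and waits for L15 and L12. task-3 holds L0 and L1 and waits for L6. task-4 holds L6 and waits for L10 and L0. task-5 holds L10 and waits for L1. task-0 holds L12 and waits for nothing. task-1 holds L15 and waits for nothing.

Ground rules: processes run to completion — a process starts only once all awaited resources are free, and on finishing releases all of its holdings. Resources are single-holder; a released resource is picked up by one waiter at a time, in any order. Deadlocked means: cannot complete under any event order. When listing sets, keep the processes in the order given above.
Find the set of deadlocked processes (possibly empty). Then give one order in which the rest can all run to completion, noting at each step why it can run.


The deadlocked set is task-3, task-4 and task-5.
Key observation: the loop task-3 -> task-4 -> task-3 blocks itself forever; task-5 is caught in further circular waits.
The rest can finish in the order task-0, task-2, task-1, task-7, task-8.
Step-by-step check:
  task-0: no waits; runs immediately, freeing L12
  task-2: no waits; runs immediately, freeing L3 and L4
  task-1: no waits; runs immediately, freeing L15
  task-7: no waits; runs immediately, freeing L18 and L7
  task-8: everything it awaited (L15 and L12) is free; runs, freeing L16


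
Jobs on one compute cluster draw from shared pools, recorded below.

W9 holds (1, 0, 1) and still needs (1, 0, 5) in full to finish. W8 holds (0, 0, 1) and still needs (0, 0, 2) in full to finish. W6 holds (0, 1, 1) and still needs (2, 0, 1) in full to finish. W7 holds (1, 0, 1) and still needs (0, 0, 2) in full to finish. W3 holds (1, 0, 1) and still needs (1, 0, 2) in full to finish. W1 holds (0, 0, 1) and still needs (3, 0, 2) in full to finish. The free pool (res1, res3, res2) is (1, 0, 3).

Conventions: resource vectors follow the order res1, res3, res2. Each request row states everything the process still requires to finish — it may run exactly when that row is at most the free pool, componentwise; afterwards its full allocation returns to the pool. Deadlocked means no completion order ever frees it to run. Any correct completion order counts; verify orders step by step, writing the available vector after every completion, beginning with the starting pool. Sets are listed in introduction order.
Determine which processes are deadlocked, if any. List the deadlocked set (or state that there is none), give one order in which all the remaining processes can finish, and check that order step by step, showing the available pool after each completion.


No process is deadlocked.
Key observation: starting with W3, each completion frees enough for the next — no one is permanently blocked.
One completion order for the rest: W3, W7, W8, W6, W9, W1. Step-by-step check:
  pool = (1, 0, 3)
  W3: need (1, 0, 2) fits (1, 0, 3); releases (1, 0, 1), pool now (2, 0, 4)
  W7: need (0, 0, 2) fits (2, 0, 4); releases (1, 0, 1), pool now (3, 0, 5)
  W8: need (0, 0, 2) fits (3, 0, 5); releases (0, 0, 1), pool now (3, 0, 6)
  W6: need (2, 0, 1) fits (3, 0, 6); releases (0, 1, 1), pool now (3, 1, 7)
  W9: need (1, 0, 5) fits (3, 1, 7); releases (1, 0, 1), pool now (4, 1, 8)
  W1: need (3, 0, 2) fits (4, 1, 8); releases (0, 0, 1), pool now (4, 1, 9)


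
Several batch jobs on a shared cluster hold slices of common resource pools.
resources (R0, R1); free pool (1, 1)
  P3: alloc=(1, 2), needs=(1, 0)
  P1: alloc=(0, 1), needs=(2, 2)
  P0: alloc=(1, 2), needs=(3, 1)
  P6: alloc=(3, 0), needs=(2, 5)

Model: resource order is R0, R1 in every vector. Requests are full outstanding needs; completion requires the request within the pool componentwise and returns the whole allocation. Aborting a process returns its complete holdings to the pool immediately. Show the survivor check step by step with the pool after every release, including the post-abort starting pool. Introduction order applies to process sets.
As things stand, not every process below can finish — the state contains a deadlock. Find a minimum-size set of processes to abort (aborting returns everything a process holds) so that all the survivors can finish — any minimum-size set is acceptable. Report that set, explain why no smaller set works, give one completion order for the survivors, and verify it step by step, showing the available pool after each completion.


Minimum abort set: P6.
Key observation: P0 had no path to completion before; after the abort of P6 ((3, 0) returned), step 2 is where it fits.
No smaller set exists: with zero aborts the deadlock remains.
The survivors complete as P3, P0, P1. Verifying each step (starting from the post-abort pool):
  pool = (4, 1)
  P3 needs (1, 0) <= (4, 1) -> finishes; pool += (1, 2) = (5, 3)
  P0 needs (3, 1) <= (5, 3) -> finishes; pool += (1, 2) = (6, 5)
  P1 needs (2, 2) <= (6, 5) -> finishes; pool += (0, 1) = (6, 6)


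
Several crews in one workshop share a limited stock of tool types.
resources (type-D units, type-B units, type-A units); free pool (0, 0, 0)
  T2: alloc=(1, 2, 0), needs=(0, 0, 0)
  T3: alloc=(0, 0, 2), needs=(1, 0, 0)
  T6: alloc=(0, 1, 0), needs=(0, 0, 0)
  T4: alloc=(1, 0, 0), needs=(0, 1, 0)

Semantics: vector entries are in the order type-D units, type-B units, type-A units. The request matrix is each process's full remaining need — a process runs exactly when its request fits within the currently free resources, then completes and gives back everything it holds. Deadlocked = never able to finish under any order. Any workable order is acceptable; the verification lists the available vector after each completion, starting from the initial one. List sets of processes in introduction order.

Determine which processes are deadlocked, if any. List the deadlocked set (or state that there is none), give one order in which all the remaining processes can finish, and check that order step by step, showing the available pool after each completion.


Nothing here is deadlocked.
Key observation: T2 fits the free pool immediately, and its release cascades until everyone finishes.
The rest can finish in the order T2, T6, T4, T3. Check, step by step:
  pool = (0, 0, 0)
  run T2 (needs (0, 0, 0), free (0, 0, 0)); after release of (1, 2, 0) the pool is (1, 2, 0)
  run T6 (needs (0, 0, 0), free (1, 2, 0)); after release of (0, 1, 0) the pool is (1, 3, 0)
  run T4 (needs (0, 1, 0), free (1, 3, 0)); after release of (1, 0, 0) the pool is (2, 3, 0)
  run T3 (needs (1, 0, 0), free (2, 3, 0)); after release of (0, 0, 2) the pool is (2, 3, 2)


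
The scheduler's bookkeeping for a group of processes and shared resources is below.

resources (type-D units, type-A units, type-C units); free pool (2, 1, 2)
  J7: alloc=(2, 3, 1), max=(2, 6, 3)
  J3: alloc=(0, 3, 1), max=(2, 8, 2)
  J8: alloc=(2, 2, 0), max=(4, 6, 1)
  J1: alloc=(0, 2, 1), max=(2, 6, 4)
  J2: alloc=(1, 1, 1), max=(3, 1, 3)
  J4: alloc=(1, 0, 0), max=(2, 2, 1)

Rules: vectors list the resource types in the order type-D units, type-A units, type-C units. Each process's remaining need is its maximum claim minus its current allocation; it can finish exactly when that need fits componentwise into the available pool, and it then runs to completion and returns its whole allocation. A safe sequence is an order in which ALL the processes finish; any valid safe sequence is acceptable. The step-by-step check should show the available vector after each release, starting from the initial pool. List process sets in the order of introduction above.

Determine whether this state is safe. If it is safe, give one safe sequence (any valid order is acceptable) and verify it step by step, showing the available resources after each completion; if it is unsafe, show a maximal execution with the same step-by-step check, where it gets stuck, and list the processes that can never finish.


UNSAFE — no complete ordering exists.
Key observation: the pool after J2, J4 is (4, 2, 3); every surviving request exceeds it in type-A units, so progress ends there.
Going as far as possible: J2, J4; after that, nothing fits. Walking it through:
  pool = (2, 1, 2)
  J2 needs (2, 0, 2) <= (2, 1, 2) -> finishes; pool += (1, 1, 1) = (3, 2, 3)
  J4 needs (1, 2, 1) <= (3, 2, 3) -> finishes; pool += (1, 0, 0) = (4, 2, 3)
  J7 cannot run: need (0, 3, 2) vs free (4, 2, 3) (insufficient type-A units)
  J3 cannot run: need (2, 5, 1) vs free (4, 2, 3) (insufficient type-A units)
  J8 cannot run: need (2, 4, 1) vs free (4, 2, 3) (insufficient type-A units)
  J1 cannot run: need (2, 4, 3) vs free (4, 2, 3) (insufficient type-A units)
Processes that can never finish: J7, J3, J8 and J1.


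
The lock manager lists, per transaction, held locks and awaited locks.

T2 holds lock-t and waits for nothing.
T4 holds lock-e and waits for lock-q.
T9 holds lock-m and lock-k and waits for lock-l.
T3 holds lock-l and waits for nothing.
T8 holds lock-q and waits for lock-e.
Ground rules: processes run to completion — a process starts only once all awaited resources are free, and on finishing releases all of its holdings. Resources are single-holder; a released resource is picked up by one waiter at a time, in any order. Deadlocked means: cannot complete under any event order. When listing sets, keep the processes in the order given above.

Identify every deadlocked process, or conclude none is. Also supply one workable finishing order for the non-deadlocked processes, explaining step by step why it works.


The deadlocked set is T4 and T8.
Key observation: T4 -> T8 -> T4 is a circular wait — nothing in it can go first; no other process is dragged down with it.
One completion order for the rest: T2, T3, T9.
Verifying each step:
  T2 waits on nothing -> runs at once and releases lock-t
  T3 waits on nothing -> runs at once and releases lock-l
  run T9 (all its waits — lock-l — are resolved); releases lock-m and lock-k


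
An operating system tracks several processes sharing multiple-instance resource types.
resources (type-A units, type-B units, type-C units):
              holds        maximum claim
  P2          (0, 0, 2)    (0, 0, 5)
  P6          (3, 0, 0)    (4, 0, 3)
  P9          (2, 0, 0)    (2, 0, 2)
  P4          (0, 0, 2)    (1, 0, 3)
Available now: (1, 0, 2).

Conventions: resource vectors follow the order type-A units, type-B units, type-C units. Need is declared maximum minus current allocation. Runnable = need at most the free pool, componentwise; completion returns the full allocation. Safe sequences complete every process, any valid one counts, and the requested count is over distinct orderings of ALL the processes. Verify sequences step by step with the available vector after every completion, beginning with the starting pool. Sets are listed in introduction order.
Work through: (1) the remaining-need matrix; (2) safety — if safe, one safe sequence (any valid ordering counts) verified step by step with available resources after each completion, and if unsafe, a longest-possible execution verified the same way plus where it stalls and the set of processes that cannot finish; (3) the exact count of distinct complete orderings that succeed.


(1) Remaining need (order type-A units, type-B units, type-C units):
  P2: (0, 0, 3)
  P6: (1, 0, 3)
  P9: (0, 0, 2)
  P4: (1, 0, 1)
(2) The state is SAFE; one workable sequence: P9, P4, P2, P6.
Key observation: reading the order forward, P9 is the first process whose need (0, 0, 2) meets the free pool (1, 0, 2) exactly on a resource it requests.
Step-by-step check:
  pool = (1, 0, 2)
  run P9 (needs (0, 0, 2), free (1, 0, 2)); after release of (2, 0, 0) the pool is (3, 0, 2)
  run P4 (needs (1, 0, 1), free (3, 0, 2)); after release of (0, 0, 2) the pool is (3, 0, 4)
  run P2 (needs (0, 0, 3), free (3, 0, 4)); after release of (0, 0, 2) the pool is (3, 0, 6)
  run P6 (needs (1, 0, 3), free (3, 0, 6)); after release of (3, 0, 0) the pool is (6, 0, 6)
(3) Precisely 8 of the possible complete orderings are safe sequences.


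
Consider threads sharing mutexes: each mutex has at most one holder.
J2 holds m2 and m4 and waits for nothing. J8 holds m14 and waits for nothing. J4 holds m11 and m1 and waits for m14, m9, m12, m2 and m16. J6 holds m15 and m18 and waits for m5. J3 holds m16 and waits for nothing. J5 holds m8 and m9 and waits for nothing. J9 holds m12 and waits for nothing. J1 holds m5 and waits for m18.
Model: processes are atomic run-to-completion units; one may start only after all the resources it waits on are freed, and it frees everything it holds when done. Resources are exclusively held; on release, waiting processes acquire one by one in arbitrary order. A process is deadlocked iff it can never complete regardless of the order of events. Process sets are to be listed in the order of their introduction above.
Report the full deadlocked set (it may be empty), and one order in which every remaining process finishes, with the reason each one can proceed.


Deadlocked set: J6 and J1.
Key observation: nobody on the ring J6 -> J1 -> J6 can start until another member finishes, which never happens; no other process is dragged down with it.
A valid finishing order for the others: J3, J9, J2, J5, J8, J4.
Walking it through:
  run J3 (it waits on nothing); releases m16
  run J9 (it waits on nothing); releases m12
  run J2 (it waits on nothing); releases m2 and m4
  run J5 (it waits on nothing); releases m8 and m9
  run J8 (it waits on nothing); releases m14
  run J4 (all its waits — m14, m9, m12, m2 and m16 — are resolved); releases m11 and m1


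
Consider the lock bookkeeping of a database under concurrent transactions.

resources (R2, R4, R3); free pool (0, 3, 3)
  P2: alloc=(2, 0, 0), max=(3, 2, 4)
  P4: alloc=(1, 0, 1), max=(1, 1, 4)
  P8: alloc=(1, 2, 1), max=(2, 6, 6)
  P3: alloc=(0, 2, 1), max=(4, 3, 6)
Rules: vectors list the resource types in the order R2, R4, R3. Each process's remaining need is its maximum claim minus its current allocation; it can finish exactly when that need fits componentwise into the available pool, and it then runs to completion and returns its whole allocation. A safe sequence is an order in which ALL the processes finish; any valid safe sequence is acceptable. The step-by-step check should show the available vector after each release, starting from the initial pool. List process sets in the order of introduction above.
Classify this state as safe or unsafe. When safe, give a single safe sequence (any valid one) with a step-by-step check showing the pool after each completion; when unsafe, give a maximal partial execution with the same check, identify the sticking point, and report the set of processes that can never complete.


The state is UNSAFE.
Key observation: the pool after P4, P2 is (3, 3, 4); every surviving request exceeds it in R3, so progress ends there.
The run P4, P2 cannot be extended any further. Walking it through:
  pool = (0, 3, 3)
  P4 needs (0, 1, 3) <= (0, 3, 3) -> finishes; pool += (1, 0, 1) = (1, 3, 4)
  P2 needs (1, 2, 4) <= (1, 3, 4) -> finishes; pool += (2, 0, 0) = (3, 3, 4)
  blocked: P8 wants (1, 4, 5), pool (3, 3, 4) — not enough R4 and R3
  blocked: P3 wants (4, 1, 5), pool (3, 3, 4) — not enough R2 and R3
Permanently blocked: P8 and P3.


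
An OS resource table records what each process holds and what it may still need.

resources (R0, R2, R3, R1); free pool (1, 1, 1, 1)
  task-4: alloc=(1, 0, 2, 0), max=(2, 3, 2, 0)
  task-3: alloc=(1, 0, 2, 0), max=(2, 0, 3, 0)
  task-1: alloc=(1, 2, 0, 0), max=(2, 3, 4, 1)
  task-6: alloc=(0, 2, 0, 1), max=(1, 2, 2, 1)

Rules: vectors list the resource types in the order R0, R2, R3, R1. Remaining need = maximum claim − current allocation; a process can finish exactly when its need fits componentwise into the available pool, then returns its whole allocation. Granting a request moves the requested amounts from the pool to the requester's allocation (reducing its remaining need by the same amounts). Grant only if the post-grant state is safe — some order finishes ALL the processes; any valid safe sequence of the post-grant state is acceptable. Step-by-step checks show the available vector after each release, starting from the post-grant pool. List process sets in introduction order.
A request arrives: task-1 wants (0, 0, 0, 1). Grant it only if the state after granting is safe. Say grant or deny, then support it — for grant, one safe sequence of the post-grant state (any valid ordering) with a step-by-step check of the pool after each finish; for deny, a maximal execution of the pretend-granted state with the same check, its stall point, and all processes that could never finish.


GRANT — the state after the grant stays safe, e.g. via task-3, task-6, task-4, task-1.
Key observation: after the grant the pool drops to (1, 1, 1, 0), which still lets task-3 finish first and unwind the rest.
Verifying the post-grant state step by step:
  pool = (1, 1, 1, 0)
  task-3 needs (1, 0, 1, 0) <= (1, 1, 1, 0) -> finishes; pool += (1, 0, 2, 0) = (2, 1, 3, 0)
  task-6 needs (1, 0, 2, 0) <= (2, 1, 3, 0) -> finishes; pool += (0, 2, 0, 1) = (2, 3, 3, 1)
  task-4 needs (1, 3, 0, 0) <= (2, 3, 3, 1) -> finishes; pool += (1, 0, 2, 0) = (3, 3, 5, 1)
  task-1 needs (1, 1, 4, 0) <= (3, 3, 5, 1) -> finishes; pool += (1, 2, 0, 1) = (4, 5, 5, 2)


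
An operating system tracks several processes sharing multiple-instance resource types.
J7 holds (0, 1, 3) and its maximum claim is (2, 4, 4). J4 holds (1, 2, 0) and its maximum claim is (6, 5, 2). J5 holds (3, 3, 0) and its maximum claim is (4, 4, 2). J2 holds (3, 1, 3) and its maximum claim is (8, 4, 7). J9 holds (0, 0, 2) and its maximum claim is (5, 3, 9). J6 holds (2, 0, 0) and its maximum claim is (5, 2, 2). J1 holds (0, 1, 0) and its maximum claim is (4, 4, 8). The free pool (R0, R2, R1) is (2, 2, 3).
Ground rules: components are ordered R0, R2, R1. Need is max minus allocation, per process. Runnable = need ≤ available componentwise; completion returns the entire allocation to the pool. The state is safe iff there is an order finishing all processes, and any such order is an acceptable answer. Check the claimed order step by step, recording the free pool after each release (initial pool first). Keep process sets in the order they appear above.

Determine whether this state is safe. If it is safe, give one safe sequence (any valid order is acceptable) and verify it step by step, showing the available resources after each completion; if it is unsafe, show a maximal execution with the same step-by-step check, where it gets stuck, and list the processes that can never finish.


SAFE. One safe sequence: J5, J4, J6, J7, J2, J1, J9.
Key observation: the order's first zero-slack moment is J4 ((5, 3, 2) needed, (5, 5, 3) free — a requested resource with nothing to spare).
Walking it through:
  pool = (2, 2, 3)
  J5: need (1, 1, 2) fits (2, 2, 3); releases (3, 3, 0), pool now (5, 5, 3)
  J4: need (5, 3, 2) fits (5, 5, 3); releases (1, 2, 0), pool now (6, 7, 3)
  J6: need (3, 2, 2) fits (6, 7, 3); releases (2, 0, 0), pool now (8, 7, 3)
  J7: need (2, 3, 1) fits (8, 7, 3); releases (0, 1, 3), pool now (8, 8, 6)
  J2: need (5, 3, 4) fits (8, 8, 6); releases (3, 1, 3), pool now (11, 9, 9)
  J1: need (4, 3, 8) fits (11, 9, 9); releases (0, 1, 0), pool now (11, 10, 9)
  J9: need (5, 3, 7) fits (11, 10, 9); releases (0, 0, 2), pool now (11, 10, 11)


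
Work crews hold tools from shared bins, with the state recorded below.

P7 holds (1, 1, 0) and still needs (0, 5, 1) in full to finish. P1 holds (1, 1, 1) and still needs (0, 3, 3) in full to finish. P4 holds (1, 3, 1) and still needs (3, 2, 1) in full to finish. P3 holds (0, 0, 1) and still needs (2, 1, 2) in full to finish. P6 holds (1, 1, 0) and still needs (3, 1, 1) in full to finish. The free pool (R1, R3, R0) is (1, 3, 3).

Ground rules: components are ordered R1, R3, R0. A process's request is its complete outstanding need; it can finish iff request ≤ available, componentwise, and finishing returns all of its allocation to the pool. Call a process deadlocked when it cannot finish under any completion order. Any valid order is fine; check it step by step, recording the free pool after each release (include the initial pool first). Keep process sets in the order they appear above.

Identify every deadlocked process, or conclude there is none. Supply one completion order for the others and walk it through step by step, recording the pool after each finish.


The deadlocked set is P7, P4 and P6.
Key observation: after P1, P3 the pool peaks at (2, 4, 5), and each blocked process is short somewhere: P7 on R3; P4 on R1; P6 on R1.
The rest can finish in the order P1, P3. Verifying each step:
  pool = (1, 3, 3)
  run P1 (needs (0, 3, 3), free (1, 3, 3)); after release of (1, 1, 1) the pool is (2, 4, 4)
  run P3 (needs (2, 1, 2), free (2, 4, 4)); after release of (0, 0, 1) the pool is (2, 4, 5)
None of the blocked processes ever fits:
  P7 cannot run: need (0, 5, 1) vs free (2, 4, 5) (insufficient R3)
  P4 cannot run: need (3, 2, 1) vs free (2, 4, 5) (insufficient R1)
  P6 cannot run: need (3, 1, 1) vs free (2, 4, 5) (insufficient R1)


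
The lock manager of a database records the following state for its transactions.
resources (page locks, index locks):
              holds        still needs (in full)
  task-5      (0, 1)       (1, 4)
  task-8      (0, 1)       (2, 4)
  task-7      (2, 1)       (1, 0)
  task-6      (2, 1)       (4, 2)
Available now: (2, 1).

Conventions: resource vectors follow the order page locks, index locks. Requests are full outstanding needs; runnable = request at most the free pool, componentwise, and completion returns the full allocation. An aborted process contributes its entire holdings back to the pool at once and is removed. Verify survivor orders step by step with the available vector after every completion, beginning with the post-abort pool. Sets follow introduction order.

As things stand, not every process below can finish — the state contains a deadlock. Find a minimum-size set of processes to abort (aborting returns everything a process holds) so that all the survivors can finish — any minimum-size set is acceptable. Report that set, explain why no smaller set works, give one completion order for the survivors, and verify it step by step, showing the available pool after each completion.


Abort task-5.
Key observation: task-8 had no path to completion before; after the abort of task-5 ((0, 1) returned), step 3 is where it fits.
No smaller set exists: with zero aborts the deadlock remains.
Survivors finish in the order: task-7, task-6, task-8. Step-by-step check (pool after the aborts first):
  pool = (2, 2)
  run task-7 (needs (1, 0), free (2, 2)); after release of (2, 1) the pool is (4, 3)
  run task-6 (needs (4, 2), free (4, 3)); after release of (2, 1) the pool is (6, 4)
  run task-8 (needs (2, 4), free (6, 4)); after release of (0, 1) the pool is (6, 5)


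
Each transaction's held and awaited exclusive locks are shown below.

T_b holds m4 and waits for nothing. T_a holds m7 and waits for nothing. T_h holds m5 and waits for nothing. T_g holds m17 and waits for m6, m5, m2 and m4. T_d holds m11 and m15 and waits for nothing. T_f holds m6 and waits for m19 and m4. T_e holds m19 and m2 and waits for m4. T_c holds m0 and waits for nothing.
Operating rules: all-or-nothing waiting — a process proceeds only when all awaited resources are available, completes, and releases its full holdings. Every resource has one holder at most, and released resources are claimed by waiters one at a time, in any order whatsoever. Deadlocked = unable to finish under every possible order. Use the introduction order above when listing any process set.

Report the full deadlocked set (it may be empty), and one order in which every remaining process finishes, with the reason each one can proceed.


No process is deadlocked.
Key observation: the wait graph is acyclic; completion cascades from the unblocked processes through everyone else.
One completion order for the rest: T_c, T_b, T_h, T_e, T_f, T_a, T_g, T_d.
Verifying each step:
  T_c waits on nothing -> runs at once and releases m0
  T_b waits on nothing -> runs at once and releases m4
  T_h waits on nothing -> runs at once and releases m5
  run T_e (all its waits — m4 — are resolved); releases m19 and m2
  run T_f (all its waits — m19 and m4 — are resolved); releases m6
  T_a waits on nothing -> runs at once and releases m7
  run T_g (all its waits — m6, m5, m2 and m4 — are resolved); releases m17
  T_d waits on nothing -> runs at once and releases m11 and m15


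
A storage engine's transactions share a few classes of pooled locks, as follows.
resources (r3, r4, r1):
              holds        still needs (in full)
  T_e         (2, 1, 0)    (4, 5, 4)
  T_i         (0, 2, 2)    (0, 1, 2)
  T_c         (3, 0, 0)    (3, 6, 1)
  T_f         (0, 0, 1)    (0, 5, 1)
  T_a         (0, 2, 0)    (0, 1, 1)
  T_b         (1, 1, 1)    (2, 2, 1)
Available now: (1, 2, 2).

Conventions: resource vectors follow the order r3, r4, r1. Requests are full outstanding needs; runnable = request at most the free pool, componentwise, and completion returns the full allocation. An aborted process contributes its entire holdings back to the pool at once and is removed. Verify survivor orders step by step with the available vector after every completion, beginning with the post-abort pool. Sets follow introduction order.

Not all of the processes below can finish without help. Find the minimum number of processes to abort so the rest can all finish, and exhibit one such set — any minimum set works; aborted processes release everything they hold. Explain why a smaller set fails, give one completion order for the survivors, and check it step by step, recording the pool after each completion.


The answer: abort T_e.
Key observation: the deadlocked T_b becomes finishable only because T_e released (2, 1, 0); it completes at step 1 below.
Minimality: the empty abort set fails — the state is deadlocked as it stands.
The survivors complete as T_b, T_i, T_c, T_f, T_a. Walking it through (starting from the post-abort pool):
  pool = (3, 3, 2)
  T_b needs (2, 2, 1) <= (3, 3, 2) -> finishes; pool += (1, 1, 1) = (4, 4, 3)
  T_i needs (0, 1, 2) <= (4, 4, 3) -> finishes; pool += (0, 2, 2) = (4, 6, 5)
  T_c needs (3, 6, 1) <= (4, 6, 5) -> finishes; pool += (3, 0, 0) = (7, 6, 5)
  T_f needs (0, 5, 1) <= (7, 6, 5) -> finishes; pool += (0, 0, 1) = (7, 6, 6)
  T_a needs (0, 1, 1) <= (7, 6, 6) -> finishes; pool += (0, 2, 0) = (7, 8, 6)


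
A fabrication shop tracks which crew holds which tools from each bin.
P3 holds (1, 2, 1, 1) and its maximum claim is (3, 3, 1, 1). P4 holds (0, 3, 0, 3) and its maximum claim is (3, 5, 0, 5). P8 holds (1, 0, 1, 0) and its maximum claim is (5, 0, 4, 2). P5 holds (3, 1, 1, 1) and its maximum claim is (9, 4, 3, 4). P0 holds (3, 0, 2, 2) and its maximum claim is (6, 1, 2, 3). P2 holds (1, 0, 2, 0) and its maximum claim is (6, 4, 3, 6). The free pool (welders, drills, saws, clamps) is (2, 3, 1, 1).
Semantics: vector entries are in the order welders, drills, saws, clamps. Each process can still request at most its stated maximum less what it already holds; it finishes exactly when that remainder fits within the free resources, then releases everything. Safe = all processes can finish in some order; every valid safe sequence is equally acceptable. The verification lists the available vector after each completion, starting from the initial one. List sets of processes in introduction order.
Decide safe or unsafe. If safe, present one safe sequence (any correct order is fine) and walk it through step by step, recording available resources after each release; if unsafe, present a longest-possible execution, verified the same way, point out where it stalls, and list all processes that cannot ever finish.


The state is SAFE; one workable sequence: P3, P0, P4, P8, P5, P2.
Key observation: P3 is the earliest step where a requested resource binds exactly: need (2, 1, 0, 0), pool (2, 3, 1, 1) at its turn.
Walking it through:
  pool = (2, 3, 1, 1)
  P3 needs (2, 1, 0, 0) <= (2, 3, 1, 1) -> finishes; pool += (1, 2, 1, 1) = (3, 5, 2, 2)
  P0 needs (3, 1, 0, 1) <= (3, 5, 2, 2) -> finishes; pool += (3, 0, 2, 2) = (6, 5, 4, 4)
  P4 needs (3, 2, 0, 2) <= (6, 5, 4, 4) -> finishes; pool += (0, 3, 0, 3) = (6, 8, 4, 7)
  P8 needs (4, 0, 3, 2) <= (6, 8, 4, 7) -> finishes; pool += (1, 0, 1, 0) = (7, 8, 5, 7)
  P5 needs (6, 3, 2, 3) <= (7, 8, 5, 7) -> finishes; pool += (3, 1, 1, 1) = (10, 9, 6, 8)
  P2 needs (5, 4, 1, 6) <= (10, 9, 6, 8) -> finishes; pool += (1, 0, 2, 0) = (11, 9, 8, 8)


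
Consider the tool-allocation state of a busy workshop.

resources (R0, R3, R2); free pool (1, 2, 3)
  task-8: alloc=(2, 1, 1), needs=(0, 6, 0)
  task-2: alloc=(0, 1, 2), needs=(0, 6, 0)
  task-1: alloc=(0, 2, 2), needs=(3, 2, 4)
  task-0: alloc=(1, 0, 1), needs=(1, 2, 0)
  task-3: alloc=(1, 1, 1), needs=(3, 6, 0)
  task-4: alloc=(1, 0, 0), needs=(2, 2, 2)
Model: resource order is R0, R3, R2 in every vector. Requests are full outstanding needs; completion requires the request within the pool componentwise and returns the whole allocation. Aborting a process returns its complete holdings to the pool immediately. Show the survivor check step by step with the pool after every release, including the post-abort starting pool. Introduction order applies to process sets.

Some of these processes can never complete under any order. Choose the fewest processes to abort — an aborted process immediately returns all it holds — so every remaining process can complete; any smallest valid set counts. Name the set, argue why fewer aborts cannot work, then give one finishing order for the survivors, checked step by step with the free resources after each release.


The answer: abort task-8 and task-3.
Key observation: task-2 could never have finished before the abort; with (3, 2, 2) returned by task-8 and task-3, it fits at step 2.
Why nothing smaller works — every single abort fails: task-8 alone leaves task-2 blocked (short on R3); task-2 alone leaves task-8 blocked (short on R3); task-1 alone leaves task-8 blocked (short on R3); task-0 alone leaves task-8 blocked (short on R3); task-3 alone leaves task-8 blocked (short on R3); task-4 alone leaves task-8 blocked (short on R3).
One survivor order: task-1, task-2, task-4, task-0. Verifying each step (post-abort pool first):
  pool = (4, 4, 5)
  run task-1 (needs (3, 2, 4), free (4, 4, 5)); after release of (0, 2, 2) the pool is (4, 6, 7)
  run task-2 (needs (0, 6, 0), free (4, 6, 7)); after release of (0, 1, 2) the pool is (4, 7, 9)
  run task-4 (needs (2, 2, 2), free (4, 7, 9)); after release of (1, 0, 0) the pool is (5, 7, 9)
  run task-0 (needs (1, 2, 0), free (5, 7, 9)); after release of (1, 0, 1) the pool is (6, 7, 10)


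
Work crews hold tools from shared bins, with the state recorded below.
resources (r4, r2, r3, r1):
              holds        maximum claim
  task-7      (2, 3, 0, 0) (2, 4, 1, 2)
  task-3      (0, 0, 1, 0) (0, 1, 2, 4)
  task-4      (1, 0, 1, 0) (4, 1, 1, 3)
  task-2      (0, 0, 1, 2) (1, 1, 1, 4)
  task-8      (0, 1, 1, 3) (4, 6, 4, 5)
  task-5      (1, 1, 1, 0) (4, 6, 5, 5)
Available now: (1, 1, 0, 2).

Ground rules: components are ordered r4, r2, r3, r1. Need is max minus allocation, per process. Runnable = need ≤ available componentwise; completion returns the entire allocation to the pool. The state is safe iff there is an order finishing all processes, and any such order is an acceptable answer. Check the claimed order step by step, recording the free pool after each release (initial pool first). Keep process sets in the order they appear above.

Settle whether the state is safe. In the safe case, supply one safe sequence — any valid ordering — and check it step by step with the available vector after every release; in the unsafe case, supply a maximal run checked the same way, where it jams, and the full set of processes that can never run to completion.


The state is UNSAFE.
Key observation: no order helps: past task-2, task-7, task-4, task-3, the free pool tops out at (4, 4, 3, 4), below what each blocked process needs in r2.
The run task-2, task-7, task-4, task-3 cannot be extended any further. Check, step by step:
  pool = (1, 1, 0, 2)
  task-2 needs (1, 1, 0, 2) <= (1, 1, 0, 2) -> finishes; pool += (0, 0, 1, 2) = (1, 1, 1, 4)
  task-7 needs (0, 1, 1, 2) <= (1, 1, 1, 4) -> finishes; pool += (2, 3, 0, 0) = (3, 4, 1, 4)
  task-4 needs (3, 1, 0, 3) <= (3, 4, 1, 4) -> finishes; pool += (1, 0, 1, 0) = (4, 4, 2, 4)
  task-3 needs (0, 1, 1, 4) <= (4, 4, 2, 4) -> finishes; pool += (0, 0, 1, 0) = (4, 4, 3, 4)
  task-8 cannot run: need (4, 5, 3, 2) vs free (4, 4, 3, 4) (insufficient r2)
  task-5 cannot run: need (3, 5, 4, 5) vs free (4, 4, 3, 4) (insufficient r2, r3 and r1)
Permanently blocked: task-8 and task-5.


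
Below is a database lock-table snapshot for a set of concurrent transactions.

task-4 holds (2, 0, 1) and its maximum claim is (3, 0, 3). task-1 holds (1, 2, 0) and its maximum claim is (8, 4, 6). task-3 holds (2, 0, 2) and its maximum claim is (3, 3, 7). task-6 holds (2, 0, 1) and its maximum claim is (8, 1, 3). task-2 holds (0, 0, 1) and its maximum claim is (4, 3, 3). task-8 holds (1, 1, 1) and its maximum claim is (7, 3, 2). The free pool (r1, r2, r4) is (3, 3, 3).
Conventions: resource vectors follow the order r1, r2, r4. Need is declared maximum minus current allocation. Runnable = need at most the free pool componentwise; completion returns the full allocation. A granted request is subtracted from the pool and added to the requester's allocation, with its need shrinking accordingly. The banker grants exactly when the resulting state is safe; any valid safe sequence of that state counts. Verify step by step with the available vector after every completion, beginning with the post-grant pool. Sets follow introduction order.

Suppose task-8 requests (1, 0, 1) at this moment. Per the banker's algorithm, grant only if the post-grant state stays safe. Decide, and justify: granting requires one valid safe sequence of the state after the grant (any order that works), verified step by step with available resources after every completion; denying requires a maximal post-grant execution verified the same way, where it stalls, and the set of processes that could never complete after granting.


DENY. Granting would leave the state unsafe.
Key observation: after task-4, task-2 the pool peaks at (4, 3, 4), and each blocked process is short somewhere: task-1 on r1, r4; task-3 on r4; task-6 on r1; task-8 on r1.
After a pretend grant, a maximal execution: task-4, task-2 — then nothing else fits. Verifying each step:
  pool = (2, 3, 2)
  task-4 needs (1, 0, 2) <= (2, 3, 2) -> finishes; pool += (2, 0, 1) = (4, 3, 3)
  task-2 needs (4, 3, 2) <= (4, 3, 3) -> finishes; pool += (0, 0, 1) = (4, 3, 4)
  blocked: task-1 wants (7, 2, 6), pool (4, 3, 4) — not enough r1 and r4
  blocked: task-3 wants (1, 3, 5), pool (4, 3, 4) — not enough r4
  blocked: task-6 wants (6, 1, 2), pool (4, 3, 4) — not enough r1
  blocked: task-8 wants (5, 2, 0), pool (4, 3, 4) — not enough r1
Had the request been granted, task-1, task-3, task-6 and task-8 could never finish.


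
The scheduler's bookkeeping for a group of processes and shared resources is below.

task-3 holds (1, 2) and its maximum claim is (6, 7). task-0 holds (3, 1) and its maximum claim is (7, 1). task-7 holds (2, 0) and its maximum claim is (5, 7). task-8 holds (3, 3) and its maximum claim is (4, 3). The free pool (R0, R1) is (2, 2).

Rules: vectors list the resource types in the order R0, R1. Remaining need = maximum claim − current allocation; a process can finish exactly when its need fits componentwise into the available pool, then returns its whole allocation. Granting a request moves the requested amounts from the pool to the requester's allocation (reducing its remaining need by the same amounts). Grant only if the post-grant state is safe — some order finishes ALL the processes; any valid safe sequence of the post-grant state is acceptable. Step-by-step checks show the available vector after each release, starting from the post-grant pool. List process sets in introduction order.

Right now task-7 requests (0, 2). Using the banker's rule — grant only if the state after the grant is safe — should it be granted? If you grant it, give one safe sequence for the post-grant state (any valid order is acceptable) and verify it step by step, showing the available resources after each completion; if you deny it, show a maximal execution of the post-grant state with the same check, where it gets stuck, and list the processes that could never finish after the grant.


DENY. Granting would leave the state unsafe.
Key observation: R1 is the bottleneck — with task-8, task-0 done the pool holds (8, 4), short of every remaining need.
After a pretend grant, a maximal execution: task-8, task-0 — then nothing else fits. Walking it through:
  pool = (2, 0)
  task-8 needs (1, 0) <= (2, 0) -> finishes; pool += (3, 3) = (5, 3)
  task-0 needs (4, 0) <= (5, 3) -> finishes; pool += (3, 1) = (8, 4)
  task-3 still needs (5, 5) but only (8, 4) is free — short on R1
  task-7 still needs (3, 5) but only (8, 4) is free — short on R1
Had the request been granted, task-3 and task-7 could never finish.


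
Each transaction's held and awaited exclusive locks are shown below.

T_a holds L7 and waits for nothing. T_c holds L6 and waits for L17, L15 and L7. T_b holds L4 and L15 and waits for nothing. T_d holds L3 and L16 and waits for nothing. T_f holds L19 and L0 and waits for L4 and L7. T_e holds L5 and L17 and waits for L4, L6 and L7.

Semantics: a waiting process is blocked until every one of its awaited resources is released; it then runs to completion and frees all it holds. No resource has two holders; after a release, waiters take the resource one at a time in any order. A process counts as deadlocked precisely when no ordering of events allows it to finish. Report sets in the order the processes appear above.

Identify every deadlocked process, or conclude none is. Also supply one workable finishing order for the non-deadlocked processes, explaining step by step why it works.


Deadlocked set: T_c and T_e.
Key observation: the loop T_c -> T_e -> T_c blocks itself forever; no other process is dragged down with it.
A valid finishing order for the others: T_a, T_b, T_f, T_d.
Walking it through:
  T_a: no waits; runs immediately, freeing L7
  T_b: no waits; runs immediately, freeing L4 and L15
  run T_f (all its waits — L4 and L7 — are resolved); releases L19 and L0
  T_d: no waits; runs immediately, freeing L3 and L16
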